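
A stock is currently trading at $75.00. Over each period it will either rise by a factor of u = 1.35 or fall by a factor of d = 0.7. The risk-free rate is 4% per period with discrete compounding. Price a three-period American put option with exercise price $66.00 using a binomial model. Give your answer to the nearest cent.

$9.62

Risk-neutral probability p = (1 + 0.04 − 0.7)/(1.35 − 0.7) = 0.3400/0.6500 = 0.5231
Terminal stock prices: S_uuu = 184.5, S_uud = 95.68, S_udd = 49.61, S_ddd = 25.72
Terminal payoffs (K − S): max(-118.5, 0) = 0, max(-29.68, 0) = 0, max(16.39, 0) = 16.39, max(40.28, 0) = 40.28
Node uu (S = 136.7): continuation = 1/1.04·[0.5231·0.0000 + 0.4769·0.0000] = 0.0000; exercise value = 0.0000 ≤ continuation, so V_uu = 0.0000
Node ud (S = 70.88): continuation = 1/1.04·[0.5231·0.0000 + 0.4769·16.3875] = 7.5150; exercise value = 0.0000 ≤ continuation, so V_ud = 7.5150
Node dd (S = 36.75): continuation = 1/1.04·[0.5231·16.3875 + 0.4769·40.2750] = 26.7115; exercise value = 29.2500 > continuation, so V_dd = 29.2500 (exercise)
Node u (S = 101.2): continuation = 1/1.04·[0.5231·0.0000 + 0.4769·7.5150] = 3.4462; exercise value = 0.0000 ≤ continuation, so V_u = 3.4462
Node d (S = 52.5): continuation = 1/1.04·[0.5231·7.5150 + 0.4769·29.2500] = 17.1932; exercise value = 13.5000 ≤ continuation, so V_d = 17.1932
Node 0 (S = 75): continuation = 1/1.04·[0.5231·3.4462 + 0.4769·17.1932] = 9.6178; exercise value = 0.0000 ≤ continuation, so V_0 = 9.6178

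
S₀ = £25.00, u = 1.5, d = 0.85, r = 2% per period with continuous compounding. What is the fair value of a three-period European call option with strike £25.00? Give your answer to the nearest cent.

£5.11

Risk-neutral probability p = (e^0.02 − 0.85)/(1.5 − 0.85) = 0.1702/0.6500 = 0.2618
Terminal stock prices: S_uuu = 84.38, S_uud = 47.81, S_udd = 27.09, S_ddd = 15.35
Terminal payoffs (S − K): max(59.38, 0) = 59.38, max(22.81, 0) = 22.81, max(2.094, 0) = 2.094, max(-9.647, 0) = 0
Node uu (S = 56.25): V_uu = e^(−0.02)·[0.2618·59.3750 + 0.7382·22.8125] = 31.7450
Node ud (S = 31.88): V_ud = e^(−0.02)·[0.2618·22.8125 + 0.7382·2.0937] = 7.3700
Node dd (S = 18.06): V_dd = e^(−0.02)·[0.2618·2.0937 + 0.7382·0.0000] = 0.5374
Node u (S = 37.5): V_u = e^(−0.02)·[0.2618·31.7450 + 0.7382·7.3700] = 13.4803
Node d (S = 21.25): V_d = e^(−0.02)·[0.2618·7.3700 + 0.7382·0.5374] = 2.2804
Node 0 (S = 25): V_0 = e^(−0.02)·[0.2618·13.4803 + 0.7382·2.2804] = 5.1099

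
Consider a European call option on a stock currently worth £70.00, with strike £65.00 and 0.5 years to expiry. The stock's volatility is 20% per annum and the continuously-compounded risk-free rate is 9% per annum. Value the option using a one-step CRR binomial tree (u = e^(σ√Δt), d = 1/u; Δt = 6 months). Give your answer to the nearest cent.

£9.37

CRR parameters: u = e^(σ√Δt) = e^(0.2·√0.5) = 1.1519, d = 1/u = 0.8681
Per-period rate: rΔt = 0.09·0.5 = 0.045, so R = e^0.045 = 1.0460
Risk-neutral probability p = (e^0.045 − 0.8681)/(1.1519 − 0.8681) = 0.1779/0.2838 = 0.6269
Terminal stock prices: S_u = 80.63, S_d = 60.77
Terminal payoffs (S − K): max(15.63, 0) = 15.63, max(-4.231, 0) = 0
Node 0 (S = 70): V_0 = e^(−0.045)·[0.6269·15.6337 + 0.3731·0.0000] = 9.3694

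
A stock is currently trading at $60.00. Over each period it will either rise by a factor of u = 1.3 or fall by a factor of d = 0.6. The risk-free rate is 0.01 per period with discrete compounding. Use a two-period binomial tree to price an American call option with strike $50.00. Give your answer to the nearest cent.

$17.29

Risk-neutral probability p = (1 + 0.01 − 0.6)/(1.3 − 0.6) = 0.4100/0.7000 = 0.5857
Terminal stock prices: S_uu = 101.4, S_ud = 46.8, S_dd = 21.6
Terminal payoffs (S − K): max(51.4, 0) = 51.4, max(-3.2, 0) = 0, max(-28.4, 0) = 0
Node u (S = 78): continuation = 1/1.01·[0.5857·51.4000 + 0.4143·0.0000] = 29.8076; exercise value = 28.0000 ≤ continuation, so V_u = 29.8076
Node d (S = 36): continuation = 1/1.01·[0.5857·0.0000 + 0.4143·0.0000] = 0.0000; exercise value = 0.0000 ≤ continuation, so V_d = 0.0000
Node 0 (S = 60): continuation = 1/1.01·[0.5857·29.8076 + 0.4143·0.0000] = 17.2859; exercise value = 10.0000 ≤ continuation, so V_0 = 17.2859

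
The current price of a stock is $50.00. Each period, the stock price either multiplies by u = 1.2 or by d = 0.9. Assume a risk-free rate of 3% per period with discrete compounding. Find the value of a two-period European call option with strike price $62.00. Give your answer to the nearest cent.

$1.77

Risk-neutral probability p = (1 + 0.03 − 0.9)/(1.2 − 0.9) = 0.1300/0.3000 = 0.4333
Terminal stock prices: S_uu = 72, S_ud = 54, S_dd = 40.5
Terminal payoffs (S − K): max(10, 0) = 10, max(-8, 0) = 0, max(-21.5, 0) = 0
Node u (S = 60): V_u = 1/1.03·[0.4333·10.0000 + 0.5667·0.0000] = 4.2071
Node d (S = 45): V_d = 1/1.03·[0.4333·0.0000 + 0.5667·0.0000] = 0.0000
Node 0 (S = 50): V_0 = 1/1.03·[0.4333·4.2071 + 0.5667·0.0000] = 1.7700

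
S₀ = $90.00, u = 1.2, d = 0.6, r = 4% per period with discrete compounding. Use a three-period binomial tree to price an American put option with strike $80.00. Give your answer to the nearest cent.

$9.70

Risk-neutral probability p = (1 + 0.04 − 0.6)/(1.2 − 0.6) = 0.4400/0.6000 = 0.7333
Terminal stock prices: S_uuu = 155.5, S_uud = 77.76, S_udd = 38.88, S_ddd = 19.44
Terminal payoffs (K − S): max(-75.52, 0) = 0, max(2.24, 0) = 2.24, max(41.12, 0) = 41.12, max(60.56, 0) = 60.56
Node uu (S = 129.6): continuation = 1/1.04·[0.7333·0.0000 + 0.2667·2.2400] = 0.5744; exercise value = 0.0000 ≤ continuation, so V_uu = 0.5744
Node ud (S = 64.8): continuation = 1/1.04·[0.7333·2.2400 + 0.2667·41.1200] = 12.1231; exercise value = 15.2000 > continuation, so V_ud = 15.2000 (exercise)
Node dd (S = 32.4): continuation = 1/1.04·[0.7333·41.1200 + 0.2667·60.5600] = 44.5231; exercise value = 47.6000 > continuation, so V_dd = 47.6000 (exercise)
Node u (S = 108): continuation = 1/1.04·[0.7333·0.5744 + 0.2667·15.2000] = 4.3024; exercise value = 0.0000 ≤ continuation, so V_u = 4.3024
Node d (S = 54): continuation = 1/1.04·[0.7333·15.2000 + 0.2667·47.6000] = 22.9231; exercise value = 26.0000 > continuation, so V_d = 26.0000 (exercise)
Node 0 (S = 90): continuation = 1/1.04·[0.7333·4.3024 + 0.2667·26.0000] = 9.7004; exercise value = 0.0000 ≤ continuation, so V_0 = 9.7004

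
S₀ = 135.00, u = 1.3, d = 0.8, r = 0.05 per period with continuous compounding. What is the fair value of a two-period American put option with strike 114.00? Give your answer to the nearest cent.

Risk-neutral probability p = (e^0.05 − 0.8)/(1.3 − 0.8) = 0.2513/0.5000 = 0.5025
Terminal stock prices: S_uu = 228.2, S_ud = 140.4, S_dd = 86.4
Terminal payoffs (K − S): max(-114.2, 0) = 0, max(-26.4, 0) = 0, max(27.6, 0) = 27.6
Node u (S = 175.5): continuation = e^(−0.05)·[0.5025·0.0000 + 0.4975·0.0000] = 0.0000; exercise value = 0.0000 ≤ continuation, so V_u = 0.0000
Node d (S = 108): continuation = e^(−0.05)·[0.5025·0.0000 + 0.4975·27.6000] = 13.0602; exercise value = 6.0000 ≤ continuation, so V_d = 13.0602
Node 0 (S = 135): continuation = e^(−0.05)·[0.5025·0.0000 + 0.4975·13.0602] = 6.1801; exercise value = 0.0000 ≤ continuation, so V_0 = 6.1801

6.18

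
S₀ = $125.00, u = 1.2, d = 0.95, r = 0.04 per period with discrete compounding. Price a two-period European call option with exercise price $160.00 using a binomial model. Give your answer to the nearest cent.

$2.40

Risk-neutral probability p = (1 + 0.04 − 0.95)/(1.2 − 0.95) = 0.0900/0.2500 = 0.3600
Terminal stock prices: S_uu = 180, S_ud = 142.5, S_dd = 112.8
Terminal payoffs (S − K): max(20, 0) = 20, max(-17.5, 0) = 0, max(-47.19, 0) = 0
Node u (S = 150): V_u = 1/1.04·[0.3600·20.0000 + 0.6400·0.0000] = 6.9231
Node d (S = 118.8): V_d = 1/1.04·[0.3600·0.0000 + 0.6400·0.0000] = 0.0000
Node 0 (S = 125): V_0 = 1/1.04·[0.3600·6.9231 + 0.6400·0.0000] = 2.3964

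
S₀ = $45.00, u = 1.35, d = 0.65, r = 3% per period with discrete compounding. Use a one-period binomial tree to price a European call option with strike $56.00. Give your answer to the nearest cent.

$2.50

Risk-neutral probability p = (1 + 0.03 − 0.65)/(1.35 − 0.65) = 0.3800/0.7000 = 0.5429
Terminal stock prices: S_u = 60.75, S_d = 29.25
Terminal payoffs (S − K): max(4.75, 0) = 4.75, max(-26.75, 0) = 0
Node 0 (S = 45): V_0 = 1/1.03·[0.5429·4.7500 + 0.4571·0.0000] = 2.5035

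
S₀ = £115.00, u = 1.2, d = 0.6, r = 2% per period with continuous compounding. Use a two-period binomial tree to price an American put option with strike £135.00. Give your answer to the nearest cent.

£29.91

Risk-neutral probability p = (e^0.02 − 0.6)/(1.2 − 0.6) = 0.4202/0.6000 = 0.7003
Terminal stock prices: S_uu = 165.6, S_ud = 82.8, S_dd = 41.4
Terminal payoffs (K − S): max(-30.6, 0) = 0, max(52.2, 0) = 52.2, max(93.6, 0) = 93.6
Node u (S = 138): continuation = e^(−0.02)·[0.7003·0.0000 + 0.2997·52.2000] = 15.3327; exercise value = 0.0000 ≤ continuation, so V_u = 15.3327
Node d (S = 69): continuation = e^(−0.02)·[0.7003·52.2000 + 0.2997·93.6000] = 63.3268; exercise value = 66.0000 > continuation, so V_d = 66.0000 (exercise)
Node 0 (S = 115): continuation = e^(−0.02)·[0.7003·15.3327 + 0.2997·66.0000] = 29.9117; exercise value = 20.0000 ≤ continuation, so V_0 = 29.9117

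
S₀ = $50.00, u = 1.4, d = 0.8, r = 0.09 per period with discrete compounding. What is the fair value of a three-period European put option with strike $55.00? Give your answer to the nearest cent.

$6.18

Risk-neutral probability p = (1 + 0.09 − 0.8)/(1.4 − 0.8) = 0.2900/0.6000 = 0.4833
Terminal stock prices: S_uuu = 137.2, S_uud = 78.4, S_udd = 44.8, S_ddd = 25.6
Terminal payoffs (K − S): max(-82.2, 0) = 0, max(-23.4, 0) = 0, max(10.2, 0) = 10.2, max(29.4, 0) = 29.4
Node uu (S = 98): V_uu = 1/1.09·[0.4833·0.0000 + 0.5167·0.0000] = 0.0000
Node ud (S = 56): V_ud = 1/1.09·[0.4833·0.0000 + 0.5167·10.2000] = 4.8349
Node dd (S = 32): V_dd = 1/1.09·[0.4833·10.2000 + 0.5167·29.4000] = 18.4587
Node u (S = 70): V_u = 1/1.09·[0.4833·0.0000 + 0.5167·4.8349] = 2.2918
Node d (S = 40): V_d = 1/1.09·[0.4833·4.8349 + 0.5167·18.4587] = 10.8934
Node 0 (S = 50): V_0 = 1/1.09·[0.4833·2.2918 + 0.5167·10.8934] = 6.1798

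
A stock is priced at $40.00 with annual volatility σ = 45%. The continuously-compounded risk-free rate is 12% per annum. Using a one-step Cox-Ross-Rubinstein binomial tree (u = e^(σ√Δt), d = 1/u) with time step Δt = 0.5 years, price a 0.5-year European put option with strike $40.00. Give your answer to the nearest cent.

CRR parameters: u = e^(σ√Δt) = e^(0.45·√0.5) = 1.3746, d = 1/u = 0.7275
Per-period rate: rΔt = 0.12·0.5 = 0.06, so R = e^0.06 = 1.0618
Risk-neutral probability p = (e^0.06 − 0.7275)/(1.3746 − 0.7275) = 0.3344/0.6472 = 0.5167
Terminal stock prices: S_u = 54.99, S_d = 29.1
Terminal payoffs (K − S): max(-14.99, 0) = 0, max(10.9, 0) = 10.9
Node 0 (S = 40): V_0 = e^(−0.06)·[0.5167·0.0000 + 0.4833·10.9017] = 4.9623

$4.96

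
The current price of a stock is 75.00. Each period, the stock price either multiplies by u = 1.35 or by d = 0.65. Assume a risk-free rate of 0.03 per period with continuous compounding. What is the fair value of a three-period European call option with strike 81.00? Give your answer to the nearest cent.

Risk-neutral probability p = (e^0.03 − 0.65)/(1.35 − 0.65) = 0.3805/0.7000 = 0.5435
Terminal stock prices: S_uuu = 184.5, S_uud = 88.85, S_udd = 42.78, S_ddd = 20.6
Terminal payoffs (S − K): max(103.5, 0) = 103.5, max(7.847, 0) = 7.847, max(-38.22, 0) = 0, max(-60.4, 0) = 0
Node uu (S = 136.7): V_uu = e^(−0.03)·[0.5435·103.5281 + 0.4565·7.8469] = 58.0814
Node ud (S = 65.81): V_ud = e^(−0.03)·[0.5435·7.8469 + 0.4565·0.0000] = 4.1388
Node dd (S = 31.69): V_dd = e^(−0.03)·[0.5435·0.0000 + 0.4565·0.0000] = 0.0000
Node u (S = 101.2): V_u = e^(−0.03)·[0.5435·58.0814 + 0.4565·4.1388] = 32.4681
Node d (S = 48.75): V_d = e^(−0.03)·[0.5435·4.1388 + 0.4565·0.0000] = 2.1830
Node 0 (S = 75): V_0 = e^(−0.03)·[0.5435·32.4681 + 0.4565·2.1830] = 18.0922

18.09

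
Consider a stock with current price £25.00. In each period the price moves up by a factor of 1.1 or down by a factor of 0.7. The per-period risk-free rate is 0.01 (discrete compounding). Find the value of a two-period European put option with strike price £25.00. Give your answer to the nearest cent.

£2.60

Risk-neutral probability p = (1 + 0.01 − 0.7)/(1.1 − 0.7) = 0.3100/0.4000 = 0.7750
Terminal stock prices: S_uu = 30.25, S_ud = 19.25, S_dd = 12.25
Terminal payoffs (K − S): max(-5.25, 0) = 0, max(5.75, 0) = 5.75, max(12.75, 0) = 12.75
Node u (S = 27.5): V_u = 1/1.01·[0.7750·0.0000 + 0.2250·5.7500] = 1.2809
Node d (S = 17.5): V_d = 1/1.01·[0.7750·5.7500 + 0.2250·12.7500] = 7.2525
Node 0 (S = 25): V_0 = 1/1.01·[0.7750·1.2809 + 0.2250·7.2525] = 2.5986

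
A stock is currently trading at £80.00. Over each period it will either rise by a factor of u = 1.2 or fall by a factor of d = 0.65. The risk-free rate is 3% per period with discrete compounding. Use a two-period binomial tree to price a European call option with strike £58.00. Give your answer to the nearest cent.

£27.51

Risk-neutral probability p = (1 + 0.03 − 0.65)/(1.2 − 0.65) = 0.3800/0.5500 = 0.6909
Terminal stock prices: S_uu = 115.2, S_ud = 62.4, S_dd = 33.8
Terminal payoffs (S − K): max(57.2, 0) = 57.2, max(4.4, 0) = 4.4, max(-24.2, 0) = 0
Node u (S = 96): V_u = 1/1.03·[0.6909·57.2000 + 0.3091·4.4000] = 39.6893
Node d (S = 52): V_d = 1/1.03·[0.6909·4.4000 + 0.3091·0.0000] = 2.9515
Node 0 (S = 80): V_0 = 1/1.03·[0.6909·39.6893 + 0.3091·2.9515] = 27.5087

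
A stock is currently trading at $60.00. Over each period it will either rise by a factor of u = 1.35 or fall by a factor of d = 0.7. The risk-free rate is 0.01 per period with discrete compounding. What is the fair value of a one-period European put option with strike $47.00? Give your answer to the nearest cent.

$2.59

Risk-neutral probability p = (1 + 0.01 − 0.7)/(1.35 − 0.7) = 0.3100/0.6500 = 0.4769
Terminal stock prices: S_u = 81, S_d = 42
Terminal payoffs (K − S): max(-34, 0) = 0, max(5, 0) = 5
Node 0 (S = 60): V_0 = 1/1.01·[0.4769·0.0000 + 0.5231·5.0000] = 2.5895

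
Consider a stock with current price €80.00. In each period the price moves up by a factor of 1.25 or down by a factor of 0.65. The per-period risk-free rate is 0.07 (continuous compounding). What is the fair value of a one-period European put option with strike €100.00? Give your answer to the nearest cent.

Risk-neutral probability p = (e^0.07 − 0.65)/(1.25 − 0.65) = 0.4225/0.6000 = 0.7042
Terminal stock prices: S_u = 100, S_d = 52
Terminal payoffs (K − S): max(0, 0) = 0, max(48, 0) = 48
Node 0 (S = 80): V_0 = e^(−0.07)·[0.7042·0.0000 + 0.2958·48.0000] = 13.2394

€13.24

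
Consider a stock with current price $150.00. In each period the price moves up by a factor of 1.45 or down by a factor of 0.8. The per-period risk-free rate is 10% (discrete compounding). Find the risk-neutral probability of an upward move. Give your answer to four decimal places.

Risk-neutral probability p = (1 + 0.1 − 0.8)/(1.45 − 0.8) = 0.3000/0.6500 = 0.4615

p = 0.4615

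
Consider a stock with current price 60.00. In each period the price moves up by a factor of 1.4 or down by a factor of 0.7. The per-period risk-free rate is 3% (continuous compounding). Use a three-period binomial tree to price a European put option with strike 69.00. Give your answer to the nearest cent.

Risk-neutral probability p = (e^0.03 − 0.7)/(1.4 − 0.7) = 0.3305/0.7000 = 0.4721
Terminal stock prices: S_uuu = 164.6, S_uud = 82.32, S_udd = 41.16, S_ddd = 20.58
Terminal payoffs (K − S): max(-95.64, 0) = 0, max(-13.32, 0) = 0, max(27.84, 0) = 27.84, max(48.42, 0) = 48.42
Node uu (S = 117.6): V_uu = e^(−0.03)·[0.4721·0.0000 + 0.5279·0.0000] = 0.0000
Node ud (S = 58.8): V_ud = e^(−0.03)·[0.4721·0.0000 + 0.5279·27.8400] = 14.2630
Node dd (S = 29.4): V_dd = e^(−0.03)·[0.4721·27.8400 + 0.5279·48.4200] = 37.5607
Node u (S = 84): V_u = e^(−0.03)·[0.4721·0.0000 + 0.5279·14.2630] = 7.3072
Node d (S = 42): V_d = e^(−0.03)·[0.4721·14.2630 + 0.5279·37.5607] = 25.7773
Node 0 (S = 60): V_0 = e^(−0.03)·[0.4721·7.3072 + 0.5279·25.7773] = 16.5539

16.55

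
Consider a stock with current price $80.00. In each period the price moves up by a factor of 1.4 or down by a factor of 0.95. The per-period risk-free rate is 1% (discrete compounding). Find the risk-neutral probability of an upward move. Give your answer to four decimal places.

p = 0.1333

Risk-neutral probability p = (1 + 0.01 − 0.95)/(1.4 − 0.95) = 0.0600/0.4500 = 0.1333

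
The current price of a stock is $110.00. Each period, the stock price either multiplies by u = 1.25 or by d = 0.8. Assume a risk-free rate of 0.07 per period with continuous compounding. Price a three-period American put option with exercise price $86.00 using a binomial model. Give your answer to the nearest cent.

Risk-neutral probability p = (e^0.07 − 0.8)/(1.25 − 0.8) = 0.2725/0.4500 = 0.6056
Terminal stock prices: S_uuu = 214.8, S_uud = 137.5, S_udd = 88, S_ddd = 56.32
Terminal payoffs (K − S): max(-128.8, 0) = 0, max(-51.5, 0) = 0, max(-2, 0) = 0, max(29.68, 0) = 29.68
Node uu (S = 171.9): continuation = e^(−0.07)·[0.6056·0.0000 + 0.3944·0.0000] = 0.0000; exercise value = 0.0000 ≤ continuation, so V_uu = 0.0000
Node ud (S = 110): continuation = e^(−0.07)·[0.6056·0.0000 + 0.3944·0.0000] = 0.0000; exercise value = 0.0000 ≤ continuation, so V_ud = 0.0000
Node dd (S = 70.4): continuation = e^(−0.07)·[0.6056·0.0000 + 0.3944·29.6800] = 10.9151; exercise value = 15.6000 > continuation, so V_dd = 15.6000 (exercise)
Node u (S = 137.5): continuation = e^(−0.07)·[0.6056·0.0000 + 0.3944·0.0000] = 0.0000; exercise value = 0.0000 ≤ continuation, so V_u = 0.0000
Node d (S = 88): continuation = e^(−0.07)·[0.6056·0.0000 + 0.3944·15.6000] = 5.7371; exercise value = 0.0000 ≤ continuation, so V_d = 5.7371
Node 0 (S = 110): continuation = e^(−0.07)·[0.6056·0.0000 + 0.3944·5.7371] = 2.1099; exercise value = 0.0000 ≤ continuation, so V_0 = 2.1099

$2.11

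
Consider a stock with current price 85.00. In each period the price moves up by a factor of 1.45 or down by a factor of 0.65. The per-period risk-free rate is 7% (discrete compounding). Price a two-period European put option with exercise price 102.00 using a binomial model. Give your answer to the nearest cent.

Risk-neutral probability p = (1 + 0.07 − 0.65)/(1.45 − 0.65) = 0.4200/0.8000 = 0.5250
Terminal stock prices: S_uu = 178.7, S_ud = 80.11, S_dd = 35.91
Terminal payoffs (K − S): max(-76.71, 0) = 0, max(21.89, 0) = 21.89, max(66.09, 0) = 66.09
Node u (S = 123.2): V_u = 1/1.07·[0.5250·0.0000 + 0.4750·21.8875] = 9.7164
Node d (S = 55.25): V_d = 1/1.07·[0.5250·21.8875 + 0.4750·66.0875] = 40.0771
Node 0 (S = 85): V_0 = 1/1.07·[0.5250·9.7164 + 0.4750·40.0771] = 22.5586

22.56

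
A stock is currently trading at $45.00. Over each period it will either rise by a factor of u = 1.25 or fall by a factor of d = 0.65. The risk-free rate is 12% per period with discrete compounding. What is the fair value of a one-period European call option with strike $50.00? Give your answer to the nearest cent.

$4.37

Risk-neutral probability p = (1 + 0.12 − 0.65)/(1.25 − 0.65) = 0.4700/0.6000 = 0.7833
Terminal stock prices: S_u = 56.25, S_d = 29.25
Terminal payoffs (S − K): max(6.25, 0) = 6.25, max(-20.75, 0) = 0
Node 0 (S = 45): V_0 = 1/1.12·[0.7833·6.2500 + 0.2167·0.0000] = 4.3713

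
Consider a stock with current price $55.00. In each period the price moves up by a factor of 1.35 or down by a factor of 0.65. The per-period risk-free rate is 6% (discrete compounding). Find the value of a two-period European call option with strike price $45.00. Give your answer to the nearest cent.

Risk-neutral probability p = (1 + 0.06 − 0.65)/(1.35 − 0.65) = 0.4100/0.7000 = 0.5857
Terminal stock prices: S_uu = 100.2, S_ud = 48.26, S_dd = 23.24
Terminal payoffs (S − K): max(55.24, 0) = 55.24, max(3.263, 0) = 3.263, max(-21.76, 0) = 0
Node u (S = 74.25): V_u = 1/1.06·[0.5857·55.2375 + 0.4143·3.2625] = 31.7972
Node d (S = 35.75): V_d = 1/1.06·[0.5857·3.2625 + 0.4143·0.0000] = 1.8027
Node 0 (S = 55): V_0 = 1/1.06·[0.5857·31.7972 + 0.4143·1.8027] = 18.2744

$18.27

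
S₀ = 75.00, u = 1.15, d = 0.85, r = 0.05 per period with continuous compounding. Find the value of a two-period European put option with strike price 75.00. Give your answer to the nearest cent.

2.71

Risk-neutral probability p = (e^0.05 − 0.85)/(1.15 − 0.85) = 0.2013/0.3000 = 0.6709
Terminal stock prices: S_uu = 99.19, S_ud = 73.31, S_dd = 54.19
Terminal payoffs (K − S): max(-24.19, 0) = 0, max(1.688, 0) = 1.688, max(20.81, 0) = 20.81
Node u (S = 86.25): V_u = e^(−0.05)·[0.6709·0.0000 + 0.3291·1.6875] = 0.5283
Node d (S = 63.75): V_d = e^(−0.05)·[0.6709·1.6875 + 0.3291·20.8125] = 7.5922
Node 0 (S = 75): V_0 = e^(−0.05)·[0.6709·0.5283 + 0.3291·7.5922] = 2.7138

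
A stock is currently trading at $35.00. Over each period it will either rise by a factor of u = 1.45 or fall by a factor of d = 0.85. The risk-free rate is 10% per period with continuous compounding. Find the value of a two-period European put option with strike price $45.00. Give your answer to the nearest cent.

$6.08

Risk-neutral probability p = (e^0.1 − 0.85)/(1.45 − 0.85) = 0.2552/0.6000 = 0.4253
Terminal stock prices: S_uu = 73.59, S_ud = 43.14, S_dd = 25.29
Terminal payoffs (K − S): max(-28.59, 0) = 0, max(1.863, 0) = 1.863, max(19.71, 0) = 19.71
Node u (S = 50.75): V_u = e^(−0.1)·[0.4253·0.0000 + 0.5747·1.8625] = 0.9685
Node d (S = 29.75): V_d = e^(−0.1)·[0.4253·1.8625 + 0.5747·19.7125] = 10.9677
Node 0 (S = 35): V_0 = e^(−0.1)·[0.4253·0.9685 + 0.5747·10.9677] = 6.0762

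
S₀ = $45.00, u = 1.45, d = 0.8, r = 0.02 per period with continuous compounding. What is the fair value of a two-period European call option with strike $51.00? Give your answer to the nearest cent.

$5.33

Risk-neutral probability p = (e^0.02 − 0.8)/(1.45 − 0.8) = 0.2202/0.6500 = 0.3388
Terminal stock prices: S_uu = 94.61, S_ud = 52.2, S_dd = 28.8
Terminal payoffs (S − K): max(43.61, 0) = 43.61, max(1.2, 0) = 1.2, max(-22.2, 0) = 0
Node u (S = 65.25): V_u = e^(−0.02)·[0.3388·43.6125 + 0.6612·1.2000] = 15.2599
Node d (S = 36): V_d = e^(−0.02)·[0.3388·1.2000 + 0.6612·0.0000] = 0.3985
Node 0 (S = 45): V_0 = e^(−0.02)·[0.3388·15.2599 + 0.6612·0.3985] = 5.3255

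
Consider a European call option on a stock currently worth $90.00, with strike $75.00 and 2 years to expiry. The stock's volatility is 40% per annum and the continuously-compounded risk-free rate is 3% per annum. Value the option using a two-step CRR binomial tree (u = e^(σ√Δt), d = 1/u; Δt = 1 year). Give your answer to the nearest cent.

CRR parameters: u = e^(σ√Δt) = e^(0.4·√1) = 1.4918, d = 1/u = 0.6703
Per-period rate: rΔt = 0.03·1 = 0.03, so R = e^0.03 = 1.0305
Risk-neutral probability p = (e^0.03 − 0.6703)/(1.4918 − 0.6703) = 0.3601/0.8215 = 0.4384
Terminal stock prices: S_uu = 200.3, S_ud = 90, S_dd = 40.44
Terminal payoffs (S − K): max(125.3, 0) = 125.3, max(15, 0) = 15, max(-34.56, 0) = 0
Node u (S = 134.3): V_u = e^(−0.03)·[0.4384·125.2987 + 0.5616·15.0000] = 61.4808
Node d (S = 60.33): V_d = e^(−0.03)·[0.4384·15.0000 + 0.5616·0.0000] = 6.3814
Node 0 (S = 90): V_0 = e^(−0.03)·[0.4384·61.4808 + 0.5616·6.3814] = 29.6336

$29.63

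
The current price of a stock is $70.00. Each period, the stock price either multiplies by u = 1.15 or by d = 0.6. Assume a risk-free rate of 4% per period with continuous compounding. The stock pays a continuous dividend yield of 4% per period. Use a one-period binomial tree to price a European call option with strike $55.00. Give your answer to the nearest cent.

$17.82

Per-period risk-free factor R = e^0.04 = 1.0408; dividend-adjusted growth = e^(0.04−0.04) = 1.0000.
Risk-neutral probability p = (1.0000 − 0.6)/(1.15 − 0.6) = 0.4000/0.5500 = 0.7273
Terminal stock prices: S_u = 80.5, S_d = 42
Terminal payoffs (S − K): max(25.5, 0) = 25.5, max(-13, 0) = 0
Node 0 (S = 70): V_0 = e^(−0.04)·[0.7273·25.5000 + 0.2727·0.0000] = 17.8183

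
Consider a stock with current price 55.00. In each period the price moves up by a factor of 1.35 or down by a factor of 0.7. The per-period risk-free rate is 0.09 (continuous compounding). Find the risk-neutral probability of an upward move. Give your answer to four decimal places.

Risk-neutral probability p = (e^0.09 − 0.7)/(1.35 − 0.7) = 0.3942/0.6500 = 0.6064

p = 0.6064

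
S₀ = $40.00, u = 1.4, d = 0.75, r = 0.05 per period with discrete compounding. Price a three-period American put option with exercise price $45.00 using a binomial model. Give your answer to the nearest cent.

Risk-neutral probability p = (1 + 0.05 − 0.75)/(1.4 − 0.75) = 0.3000/0.6500 = 0.4615
Terminal stock prices: S_uuu = 109.8, S_uud = 58.8, S_udd = 31.5, S_ddd = 16.88
Terminal payoffs (K − S): max(-64.76, 0) = 0, max(-13.8, 0) = 0, max(13.5, 0) = 13.5, max(28.12, 0) = 28.12
Node uu (S = 78.4): continuation = 1/1.05·[0.4615·0.0000 + 0.5385·0.0000] = 0.0000; exercise value = 0.0000 ≤ continuation, so V_uu = 0.0000
Node ud (S = 42): continuation = 1/1.05·[0.4615·0.0000 + 0.5385·13.5000] = 6.9231; exercise value = 3.0000 ≤ continuation, so V_ud = 6.9231
Node dd (S = 22.5): continuation = 1/1.05·[0.4615·13.5000 + 0.5385·28.1250] = 20.3571; exercise value = 22.5000 > continuation, so V_dd = 22.5000 (exercise)
Node u (S = 56): continuation = 1/1.05·[0.4615·0.0000 + 0.5385·6.9231] = 3.5503; exercise value = 0.0000 ≤ continuation, so V_u = 3.5503
Node d (S = 30): continuation = 1/1.05·[0.4615·6.9231 + 0.5385·22.5000] = 14.5816; exercise value = 15.0000 > continuation, so V_d = 15.0000 (exercise)
Node 0 (S = 40): continuation = 1/1.05·[0.4615·3.5503 + 0.5385·15.0000] = 9.2529; exercise value = 5.0000 ≤ continuation, so V_0 = 9.2529

$9.25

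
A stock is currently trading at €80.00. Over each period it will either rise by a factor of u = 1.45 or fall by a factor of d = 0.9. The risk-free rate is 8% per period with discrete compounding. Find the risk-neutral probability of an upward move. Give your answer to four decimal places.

Risk-neutral probability p = (1 + 0.08 − 0.9)/(1.45 − 0.9) = 0.1800/0.5500 = 0.3273

p = 0.3273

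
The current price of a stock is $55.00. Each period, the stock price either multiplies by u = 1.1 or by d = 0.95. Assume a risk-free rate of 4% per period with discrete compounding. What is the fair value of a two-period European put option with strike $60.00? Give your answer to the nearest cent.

Risk-neutral probability p = (1 + 0.04 − 0.95)/(1.1 − 0.95) = 0.0900/0.1500 = 0.6000
Terminal stock prices: S_uu = 66.55, S_ud = 57.48, S_dd = 49.64
Terminal payoffs (K − S): max(-6.55, 0) = 0, max(2.525, 0) = 2.525, max(10.36, 0) = 10.36
Node u (S = 60.5): V_u = 1/1.04·[0.6000·0.0000 + 0.4000·2.5250] = 0.9712
Node d (S = 52.25): V_d = 1/1.04·[0.6000·2.5250 + 0.4000·10.3625] = 5.4423
Node 0 (S = 55): V_0 = 1/1.04·[0.6000·0.9712 + 0.4000·5.4423] = 2.6535

$2.65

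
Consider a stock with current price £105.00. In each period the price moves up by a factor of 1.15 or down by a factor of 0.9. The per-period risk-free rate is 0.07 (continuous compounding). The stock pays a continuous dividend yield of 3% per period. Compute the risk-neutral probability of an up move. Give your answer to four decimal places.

p = 0.5632

Per-period risk-free factor R = e^0.07 = 1.0725; dividend-adjusted growth = e^(0.07−0.03) = 1.0408.
Risk-neutral probability p = (1.0408 − 0.9)/(1.15 − 0.9) = 0.1408/0.2500 = 0.5632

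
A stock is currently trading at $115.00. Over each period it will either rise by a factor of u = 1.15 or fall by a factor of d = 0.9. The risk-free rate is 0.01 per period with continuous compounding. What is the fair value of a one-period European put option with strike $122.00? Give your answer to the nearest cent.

$10.25

Risk-neutral probability p = (e^0.01 − 0.9)/(1.15 − 0.9) = 0.1101/0.2500 = 0.4402
Terminal stock prices: S_u = 132.2, S_d = 103.5
Terminal payoffs (K − S): max(-10.25, 0) = 0, max(18.5, 0) = 18.5
Node 0 (S = 115): V_0 = e^(−0.01)·[0.4402·0.0000 + 0.5598·18.5000] = 10.2532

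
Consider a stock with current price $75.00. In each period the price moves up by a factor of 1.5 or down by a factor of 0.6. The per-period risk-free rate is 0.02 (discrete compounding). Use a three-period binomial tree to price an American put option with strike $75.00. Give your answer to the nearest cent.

Risk-neutral probability p = (1 + 0.02 − 0.6)/(1.5 − 0.6) = 0.4200/0.9000 = 0.4667
Terminal stock prices: S_uuu = 253.1, S_uud = 101.2, S_udd = 40.5, S_ddd = 16.2
Terminal payoffs (K − S): max(-178.1, 0) = 0, max(-26.25, 0) = 0, max(34.5, 0) = 34.5, max(58.8, 0) = 58.8
Node uu (S = 168.8): continuation = 1/1.02·[0.4667·0.0000 + 0.5333·0.0000] = 0.0000; exercise value = 0.0000 ≤ continuation, so V_uu = 0.0000
Node ud (S = 67.5): continuation = 1/1.02·[0.4667·0.0000 + 0.5333·34.5000] = 18.0392; exercise value = 7.5000 ≤ continuation, so V_ud = 18.0392
Node dd (S = 27): continuation = 1/1.02·[0.4667·34.5000 + 0.5333·58.8000] = 46.5294; exercise value = 48.0000 > continuation, so V_dd = 48.0000 (exercise)
Node u (S = 112.5): continuation = 1/1.02·[0.4667·0.0000 + 0.5333·18.0392] = 9.4323; exercise value = 0.0000 ≤ continuation, so V_u = 9.4323
Node d (S = 45): continuation = 1/1.02·[0.4667·18.0392 + 0.5333·48.0000] = 33.3513; exercise value = 30.0000 ≤ continuation, so V_d = 33.3513
Node 0 (S = 75): continuation = 1/1.02·[0.4667·9.4323 + 0.5333·33.3513] = 21.7540; exercise value = 0.0000 ≤ continuation, so V_0 = 21.7540

$21.75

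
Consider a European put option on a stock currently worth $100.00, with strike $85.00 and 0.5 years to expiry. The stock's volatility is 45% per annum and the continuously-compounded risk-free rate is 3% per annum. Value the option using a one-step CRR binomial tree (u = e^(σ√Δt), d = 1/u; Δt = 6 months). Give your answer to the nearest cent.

$6.71

CRR parameters: u = e^(σ√Δt) = e^(0.45·√0.5) = 1.3746, d = 1/u = 0.7275
Per-period rate: rΔt = 0.03·0.5 = 0.015, so R = e^0.015 = 1.0151
Risk-neutral probability p = (e^0.015 − 0.7275)/(1.3746 − 0.7275) = 0.2877/0.6472 = 0.4445
Terminal stock prices: S_u = 137.5, S_d = 72.75
Terminal payoffs (K − S): max(-52.46, 0) = 0, max(12.25, 0) = 12.25
Node 0 (S = 100): V_0 = e^(−0.015)·[0.4445·0.0000 + 0.5555·12.2541] = 6.7062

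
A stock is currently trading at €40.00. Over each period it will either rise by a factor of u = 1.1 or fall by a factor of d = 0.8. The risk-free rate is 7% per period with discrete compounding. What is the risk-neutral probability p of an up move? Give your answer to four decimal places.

p = 0.9000

Risk-neutral probability p = (1 + 0.07 − 0.8)/(1.1 − 0.8) = 0.2700/0.3000 = 0.9000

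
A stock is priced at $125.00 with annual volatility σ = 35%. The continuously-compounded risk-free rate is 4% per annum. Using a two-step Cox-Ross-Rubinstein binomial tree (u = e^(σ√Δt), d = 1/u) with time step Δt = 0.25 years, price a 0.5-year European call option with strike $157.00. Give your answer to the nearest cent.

CRR parameters: u = e^(σ√Δt) = e^(0.35·√0.25) = 1.1912, d = 1/u = 0.8395
Per-period rate: rΔt = 0.04·0.25 = 0.01, so R = e^0.01 = 1.0101
Risk-neutral probability p = (e^0.01 − 0.8395)/(1.1912 − 0.8395) = 0.1706/0.3518 = 0.4849
Terminal stock prices: S_uu = 177.4, S_ud = 125, S_dd = 88.09
Terminal payoffs (S − K): max(20.38, 0) = 20.38, max(-32, 0) = 0, max(-68.91, 0) = 0
Node u (S = 148.9): V_u = e^(−0.01)·[0.4849·20.3834 + 0.5151·0.0000] = 9.7862
Node d (S = 104.9): V_d = e^(−0.01)·[0.4849·0.0000 + 0.5151·0.0000] = 0.0000
Node 0 (S = 125): V_0 = e^(−0.01)·[0.4849·9.7862 + 0.5151·0.0000] = 4.6984

$4.70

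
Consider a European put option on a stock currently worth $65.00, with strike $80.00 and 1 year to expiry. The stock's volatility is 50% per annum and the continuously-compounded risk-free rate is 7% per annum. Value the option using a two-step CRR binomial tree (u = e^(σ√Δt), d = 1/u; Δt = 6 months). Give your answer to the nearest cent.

$19.90

CRR parameters: u = e^(σ√Δt) = e^(0.5·√0.5) = 1.4241, d = 1/u = 0.7022
Per-period rate: rΔt = 0.07·0.5 = 0.035, so R = e^0.035 = 1.0356
Risk-neutral probability p = (e^0.035 − 0.7022)/(1.4241 − 0.7022) = 0.3334/0.7219 = 0.4619
Terminal stock prices: S_uu = 131.8, S_ud = 65, S_dd = 32.05
Terminal payoffs (K − S): max(-51.83, 0) = 0, max(15, 0) = 15, max(47.95, 0) = 47.95
Node u (S = 92.57): V_u = e^(−0.035)·[0.4619·0.0000 + 0.5381·15.0000] = 7.7945
Node d (S = 45.64): V_d = e^(−0.035)·[0.4619·15.0000 + 0.5381·47.9505] = 31.6062
Node 0 (S = 65): V_0 = e^(−0.035)·[0.4619·7.7945 + 0.5381·31.6062] = 19.8997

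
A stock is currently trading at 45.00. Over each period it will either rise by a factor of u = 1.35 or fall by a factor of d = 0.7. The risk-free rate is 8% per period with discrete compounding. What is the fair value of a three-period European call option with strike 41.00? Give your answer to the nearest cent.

Risk-neutral probability p = (1 + 0.08 − 0.7)/(1.35 − 0.7) = 0.3800/0.6500 = 0.5846
Terminal stock prices: S_uuu = 110.7, S_uud = 57.41, S_udd = 29.77, S_ddd = 15.43
Terminal payoffs (S − K): max(69.72, 0) = 69.72, max(16.41, 0) = 16.41, max(-11.23, 0) = 0, max(-25.57, 0) = 0
Node uu (S = 82.01): V_uu = 1/1.08·[0.5846·69.7169 + 0.4154·16.4088] = 44.0495
Node ud (S = 42.53): V_ud = 1/1.08·[0.5846·16.4088 + 0.4154·0.0000] = 8.8822
Node dd (S = 22.05): V_dd = 1/1.08·[0.5846·0.0000 + 0.4154·0.0000] = 0.0000
Node u (S = 60.75): V_u = 1/1.08·[0.5846·44.0495 + 0.4154·8.8822] = 27.2607
Node d (S = 31.5): V_d = 1/1.08·[0.5846·8.8822 + 0.4154·0.0000] = 4.8080
Node 0 (S = 45): V_0 = 1/1.08·[0.5846·27.2607 + 0.4154·4.8080] = 16.6058

16.61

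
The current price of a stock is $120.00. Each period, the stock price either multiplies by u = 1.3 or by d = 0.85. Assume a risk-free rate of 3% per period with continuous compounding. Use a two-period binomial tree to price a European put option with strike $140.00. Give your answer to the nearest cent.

$21.36

Risk-neutral probability p = (e^0.03 − 0.85)/(1.3 − 0.85) = 0.1805/0.4500 = 0.4010
Terminal stock prices: S_uu = 202.8, S_ud = 132.6, S_dd = 86.7
Terminal payoffs (K − S): max(-62.8, 0) = 0, max(7.4, 0) = 7.4, max(53.3, 0) = 53.3
Node u (S = 156): V_u = e^(−0.03)·[0.4010·0.0000 + 0.5990·7.4000] = 4.3015
Node d (S = 102): V_d = e^(−0.03)·[0.4010·7.4000 + 0.5990·53.3000] = 33.8624
Node 0 (S = 120): V_0 = e^(−0.03)·[0.4010·4.3015 + 0.5990·33.8624] = 21.3577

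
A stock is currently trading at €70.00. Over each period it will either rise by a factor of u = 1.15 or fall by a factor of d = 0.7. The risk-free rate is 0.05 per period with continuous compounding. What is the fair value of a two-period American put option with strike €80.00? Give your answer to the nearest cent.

€10.13

Risk-neutral probability p = (e^0.05 − 0.7)/(1.15 − 0.7) = 0.3513/0.4500 = 0.7806
Terminal stock prices: S_uu = 92.57, S_ud = 56.35, S_dd = 34.3
Terminal payoffs (K − S): max(-12.57, 0) = 0, max(23.65, 0) = 23.65, max(45.7, 0) = 45.7
Node u (S = 80.5): continuation = e^(−0.05)·[0.7806·0.0000 + 0.2194·23.6500] = 4.9357; exercise value = 0.0000 ≤ continuation, so V_u = 4.9357
Node d (S = 49): continuation = e^(−0.05)·[0.7806·23.6500 + 0.2194·45.7000] = 27.0984; exercise value = 31.0000 > continuation, so V_d = 31.0000 (exercise)
Node 0 (S = 70): continuation = e^(−0.05)·[0.7806·4.9357 + 0.2194·31.0000] = 10.1345; exercise value = 10.0000 ≤ continuation, so V_0 = 10.1345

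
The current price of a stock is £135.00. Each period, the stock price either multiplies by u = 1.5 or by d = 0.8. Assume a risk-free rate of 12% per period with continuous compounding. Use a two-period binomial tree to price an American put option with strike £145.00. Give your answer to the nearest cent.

£17.46

Risk-neutral probability p = (e^0.12 − 0.8)/(1.5 − 0.8) = 0.3275/0.7000 = 0.4679
Terminal stock prices: S_uu = 303.8, S_ud = 162, S_dd = 86.4
Terminal payoffs (K − S): max(-158.8, 0) = 0, max(-17, 0) = 0, max(58.6, 0) = 58.6
Node u (S = 202.5): continuation = e^(−0.12)·[0.4679·0.0000 + 0.5321·0.0000] = 0.0000; exercise value = 0.0000 ≤ continuation, so V_u = 0.0000
Node d (S = 108): continuation = e^(−0.12)·[0.4679·0.0000 + 0.5321·58.6000] = 27.6576; exercise value = 37.0000 > continuation, so V_d = 37.0000 (exercise)
Node 0 (S = 135): continuation = e^(−0.12)·[0.4679·0.0000 + 0.5321·37.0000] = 17.4630; exercise value = 10.0000 ≤ continuation, so V_0 = 17.4630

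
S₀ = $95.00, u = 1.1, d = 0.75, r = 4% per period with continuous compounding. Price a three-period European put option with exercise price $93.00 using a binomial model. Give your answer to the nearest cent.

$4.50

Risk-neutral probability p = (e^0.04 − 0.75)/(1.1 − 0.75) = 0.2908/0.3500 = 0.8309
Terminal stock prices: S_uuu = 126.4, S_uud = 86.21, S_udd = 58.78, S_ddd = 40.08
Terminal payoffs (K − S): max(-33.45, 0) = 0, max(6.787, 0) = 6.787, max(34.22, 0) = 34.22, max(52.92, 0) = 52.92
Node uu (S = 115): V_uu = e^(−0.04)·[0.8309·0.0000 + 0.1691·6.7875] = 1.1028
Node ud (S = 78.38): V_ud = e^(−0.04)·[0.8309·6.7875 + 0.1691·34.2187] = 10.9784
Node dd (S = 53.44): V_dd = e^(−0.04)·[0.8309·34.2187 + 0.1691·52.9219] = 35.9159
Node u (S = 104.5): V_u = e^(−0.04)·[0.8309·1.1028 + 0.1691·10.9784] = 2.6642
Node d (S = 71.25): V_d = e^(−0.04)·[0.8309·10.9784 + 0.1691·35.9159] = 14.5998
Node 0 (S = 95): V_0 = e^(−0.04)·[0.8309·2.6642 + 0.1691·14.5998] = 4.4990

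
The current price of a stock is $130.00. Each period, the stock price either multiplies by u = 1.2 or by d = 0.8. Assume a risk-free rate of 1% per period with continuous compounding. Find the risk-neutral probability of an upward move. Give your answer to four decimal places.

Risk-neutral probability p = (e^0.01 − 0.8)/(1.2 − 0.8) = 0.2101/0.4000 = 0.5251

p = 0.5251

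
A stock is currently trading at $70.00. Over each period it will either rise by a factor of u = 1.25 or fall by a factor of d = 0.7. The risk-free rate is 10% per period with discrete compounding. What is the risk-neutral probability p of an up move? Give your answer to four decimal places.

p = 0.7273

Risk-neutral probability p = (1 + 0.1 − 0.7)/(1.25 − 0.7) = 0.4000/0.5500 = 0.7273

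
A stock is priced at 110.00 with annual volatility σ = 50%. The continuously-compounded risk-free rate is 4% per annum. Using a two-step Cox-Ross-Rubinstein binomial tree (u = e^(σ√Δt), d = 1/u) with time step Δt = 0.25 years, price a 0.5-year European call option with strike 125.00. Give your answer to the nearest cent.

11.57

CRR parameters: u = e^(σ√Δt) = e^(0.5·√0.25) = 1.2840, d = 1/u = 0.7788
Per-period rate: rΔt = 0.04·0.25 = 0.01, so R = e^0.01 = 1.0101
Risk-neutral probability p = (e^0.01 − 0.7788)/(1.2840 − 0.7788) = 0.2312/0.5052 = 0.4577
Terminal stock prices: S_uu = 181.4, S_ud = 110, S_dd = 66.72
Terminal payoffs (S − K): max(56.36, 0) = 56.36, max(-15, 0) = 0, max(-58.28, 0) = 0
Node u (S = 141.2): V_u = e^(−0.01)·[0.4577·56.3593 + 0.5423·0.0000] = 25.5399
Node d (S = 85.67): V_d = e^(−0.01)·[0.4577·0.0000 + 0.5423·0.0000] = 0.0000
Node 0 (S = 110): V_0 = e^(−0.01)·[0.4577·25.5399 + 0.5423·0.0000] = 11.5737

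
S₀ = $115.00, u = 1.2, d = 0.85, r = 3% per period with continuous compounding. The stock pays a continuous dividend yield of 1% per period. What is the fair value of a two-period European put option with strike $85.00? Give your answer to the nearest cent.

$0.48

Per-period risk-free factor R = e^0.03 = 1.0305; dividend-adjusted growth = e^(0.03−0.01) = 1.0202.
Risk-neutral probability p = (1.0202 − 0.85)/(1.2 − 0.85) = 0.1702/0.3500 = 0.4863
Terminal stock prices: S_uu = 165.6, S_ud = 117.3, S_dd = 83.09
Terminal payoffs (K − S): max(-80.6, 0) = 0, max(-32.3, 0) = 0, max(1.913, 0) = 1.913
Node u (S = 138): V_u = e^(−0.03)·[0.4863·0.0000 + 0.5137·0.0000] = 0.0000
Node d (S = 97.75): V_d = e^(−0.03)·[0.4863·0.0000 + 0.5137·1.9125] = 0.9534
Node 0 (S = 115): V_0 = e^(−0.03)·[0.4863·0.0000 + 0.5137·0.9534] = 0.4753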